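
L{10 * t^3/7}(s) 60/(7 * s^4)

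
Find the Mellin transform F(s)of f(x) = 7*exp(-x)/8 7*gamma(s)/8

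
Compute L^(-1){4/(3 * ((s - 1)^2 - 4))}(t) 2 * exp(t) * sinh(2 * t)/3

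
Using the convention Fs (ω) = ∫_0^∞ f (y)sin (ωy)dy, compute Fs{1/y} pi/2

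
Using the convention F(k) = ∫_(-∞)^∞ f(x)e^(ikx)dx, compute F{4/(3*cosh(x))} 4*pi/(3*cosh(pi*k/2))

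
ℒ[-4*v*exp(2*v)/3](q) -4/(3*(q - 2)^2)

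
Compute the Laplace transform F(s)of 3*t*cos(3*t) 3*(s^2 - 9)/(s^2 + 9)^2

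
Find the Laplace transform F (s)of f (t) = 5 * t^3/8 15/ (4 * s^4)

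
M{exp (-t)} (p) gamma (p)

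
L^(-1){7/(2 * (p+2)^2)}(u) 7 * u * exp(-2 * u)/2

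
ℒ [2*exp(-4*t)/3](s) 2/(3*(s + 4))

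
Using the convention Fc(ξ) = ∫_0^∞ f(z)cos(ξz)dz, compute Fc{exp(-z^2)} sqrt(pi) * exp(-ξ^2/4)/2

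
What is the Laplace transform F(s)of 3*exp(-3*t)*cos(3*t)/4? 3*(s + 3)/(4*((s + 3)^2 + 9))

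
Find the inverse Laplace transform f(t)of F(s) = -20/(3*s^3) -10*t^2/3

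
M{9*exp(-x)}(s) 9*gamma(s)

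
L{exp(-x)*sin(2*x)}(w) 2/((w + 1)^2 + 4)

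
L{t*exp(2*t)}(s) (s - 2)^(-2)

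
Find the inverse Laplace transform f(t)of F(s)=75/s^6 5 * t^5/8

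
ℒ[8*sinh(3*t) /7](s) 24/(7*(s^2 - 9) ) 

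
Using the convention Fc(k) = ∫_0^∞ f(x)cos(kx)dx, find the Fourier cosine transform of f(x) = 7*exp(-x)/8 7/(8*(k^2 + 1))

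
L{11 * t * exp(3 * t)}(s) 11/(s - 3)^2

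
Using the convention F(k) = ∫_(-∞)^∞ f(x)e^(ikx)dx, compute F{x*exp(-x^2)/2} I*sqrt(pi)*k*exp(-k^2/4)/4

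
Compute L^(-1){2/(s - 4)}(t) 2*exp(4*t)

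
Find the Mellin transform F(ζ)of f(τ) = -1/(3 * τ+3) -pi * csc(pi * ζ)/3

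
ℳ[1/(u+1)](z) pi*csc(pi*z)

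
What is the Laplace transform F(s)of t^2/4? 1/(2*s^3)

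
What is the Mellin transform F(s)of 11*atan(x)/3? -11*pi*sec(pi*s/2)/(6*s)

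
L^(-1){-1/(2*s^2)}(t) -t/2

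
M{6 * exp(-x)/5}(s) 6 * gamma(s)/5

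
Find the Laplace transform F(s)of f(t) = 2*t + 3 3/s + 2/s^2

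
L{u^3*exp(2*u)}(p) 6/(p - 2)^4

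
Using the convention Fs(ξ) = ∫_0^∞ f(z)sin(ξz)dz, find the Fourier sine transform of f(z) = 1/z pi/2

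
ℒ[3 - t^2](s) 3/s - 2/s^3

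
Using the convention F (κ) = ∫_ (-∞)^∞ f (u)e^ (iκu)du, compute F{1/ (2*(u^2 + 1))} pi*exp (-Abs (κ))/2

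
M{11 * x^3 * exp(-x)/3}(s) 11 * gamma(s+3)/3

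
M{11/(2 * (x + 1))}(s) 11 * pi * csc(pi * s)/2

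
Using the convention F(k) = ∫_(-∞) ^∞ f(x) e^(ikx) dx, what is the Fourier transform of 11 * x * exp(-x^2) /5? 11 * I * sqrt(pi) * k * exp(-k^2/4) /10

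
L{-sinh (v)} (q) -1/ (q^2 - 1)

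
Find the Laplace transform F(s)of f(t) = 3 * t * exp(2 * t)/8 3/(8 * (s - 2)^2)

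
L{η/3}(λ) 1/(3*λ^2)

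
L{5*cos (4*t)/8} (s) 5*s/ (8*(s^2 + 16))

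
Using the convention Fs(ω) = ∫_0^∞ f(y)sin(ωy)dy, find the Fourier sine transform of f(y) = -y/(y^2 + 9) -pi * exp(-3 * ω)/2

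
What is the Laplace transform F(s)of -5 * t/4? -5/(4 * s^2)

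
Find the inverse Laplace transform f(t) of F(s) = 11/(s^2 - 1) 11 * sinh(t) 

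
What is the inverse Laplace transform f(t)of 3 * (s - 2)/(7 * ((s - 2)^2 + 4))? 3 * exp(2 * t) * cos(2 * t)/7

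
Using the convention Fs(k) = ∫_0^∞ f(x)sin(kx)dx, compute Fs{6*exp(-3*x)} 6*k/(k^2+9)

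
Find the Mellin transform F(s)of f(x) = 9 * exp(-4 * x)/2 9 * gamma(s)/(2 * 2^(2 * s))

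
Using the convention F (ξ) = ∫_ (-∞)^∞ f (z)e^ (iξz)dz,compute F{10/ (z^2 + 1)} 10 * pi * exp (-Abs (ξ))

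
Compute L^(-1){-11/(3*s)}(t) -11/3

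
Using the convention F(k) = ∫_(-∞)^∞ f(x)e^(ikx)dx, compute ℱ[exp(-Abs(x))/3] 2/(3*(k^2 + 1))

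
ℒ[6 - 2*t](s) 6/s - 2/s^2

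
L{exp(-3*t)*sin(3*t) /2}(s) 3/(2*((s + 3) ^2 + 9) ) 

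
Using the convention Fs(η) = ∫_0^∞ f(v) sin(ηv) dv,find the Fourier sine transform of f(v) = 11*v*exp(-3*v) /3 22*η/(η^2+9) ^2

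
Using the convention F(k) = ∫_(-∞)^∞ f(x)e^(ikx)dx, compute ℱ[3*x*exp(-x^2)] 3*I*sqrt(pi)*k*exp(-k^2/4)/2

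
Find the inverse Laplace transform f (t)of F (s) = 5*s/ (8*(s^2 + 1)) 5*cos (t)/8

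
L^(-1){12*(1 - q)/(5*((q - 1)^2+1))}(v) -12*exp(v)*cos(v)/5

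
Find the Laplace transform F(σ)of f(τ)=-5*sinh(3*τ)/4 -15/(4*σ^2 - 36)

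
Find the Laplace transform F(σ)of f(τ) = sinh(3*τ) 3/(σ^2 - 9)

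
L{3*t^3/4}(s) 9/(2*s^4)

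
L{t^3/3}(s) 2/s^4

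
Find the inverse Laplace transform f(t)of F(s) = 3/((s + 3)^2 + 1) 3 * exp(-3 * t) * sin(t)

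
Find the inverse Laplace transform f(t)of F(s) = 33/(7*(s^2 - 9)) 11*sinh(3*t)/7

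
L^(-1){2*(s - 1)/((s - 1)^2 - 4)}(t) 2*exp(t)*cosh(2*t)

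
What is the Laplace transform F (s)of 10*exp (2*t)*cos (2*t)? 10*(s - 2)/ ( (s - 2)^2 + 4)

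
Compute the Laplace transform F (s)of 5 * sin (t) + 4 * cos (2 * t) 4 * s/ (s^2 + 4) + 5/ (s^2 + 1)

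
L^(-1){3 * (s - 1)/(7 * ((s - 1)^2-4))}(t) 3 * exp(t) * cosh(2 * t)/7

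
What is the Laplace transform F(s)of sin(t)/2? 1/(2*(s^2 + 1))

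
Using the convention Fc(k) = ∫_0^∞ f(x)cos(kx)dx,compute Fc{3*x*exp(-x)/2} 3*(1 - k^2)/(2*(k^2 + 1)^2)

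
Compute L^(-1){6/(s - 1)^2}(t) 6*t*exp(t)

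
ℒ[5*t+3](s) 5/s^2+3/s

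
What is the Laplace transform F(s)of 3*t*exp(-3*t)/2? 3/(2*(s + 3)^2)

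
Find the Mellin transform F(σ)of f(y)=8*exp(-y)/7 8*gamma(σ)/7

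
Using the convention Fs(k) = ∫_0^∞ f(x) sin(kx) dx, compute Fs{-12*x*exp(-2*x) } -48*k/(k^2 + 4) ^2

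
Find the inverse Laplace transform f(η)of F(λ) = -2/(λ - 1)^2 -2 * η * exp(η)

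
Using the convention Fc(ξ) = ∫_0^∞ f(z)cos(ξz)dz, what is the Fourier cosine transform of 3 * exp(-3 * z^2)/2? sqrt(3) * sqrt(pi) * exp(-ξ^2/12)/4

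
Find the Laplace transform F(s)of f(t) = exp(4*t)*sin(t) 1/((s - 4)^2 + 1)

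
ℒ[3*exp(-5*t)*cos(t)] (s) 3*(s + 5) /((s + 5) ^2 + 1) 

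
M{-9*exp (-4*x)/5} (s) -9*gamma (s)/ (5*4^s)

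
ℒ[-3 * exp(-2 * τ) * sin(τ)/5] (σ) -3/(5 * (σ+2)^2+5)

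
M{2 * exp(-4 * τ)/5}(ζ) 2^(1 - 2 * ζ) * gamma(ζ)/5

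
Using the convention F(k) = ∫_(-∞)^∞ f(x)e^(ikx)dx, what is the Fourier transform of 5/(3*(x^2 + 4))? 5*pi*exp(-2*Abs(k))/6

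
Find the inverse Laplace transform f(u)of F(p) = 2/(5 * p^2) 2 * u/5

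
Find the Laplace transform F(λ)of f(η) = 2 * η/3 2/(3 * λ^2)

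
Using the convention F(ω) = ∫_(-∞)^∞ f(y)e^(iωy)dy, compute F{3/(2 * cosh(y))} 3 * pi/(2 * cosh(pi * ω/2))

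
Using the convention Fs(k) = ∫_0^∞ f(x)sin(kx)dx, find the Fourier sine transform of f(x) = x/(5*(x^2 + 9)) pi*exp(-3*k)/10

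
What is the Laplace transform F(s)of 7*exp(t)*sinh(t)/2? 7/(2*s*(s - 2))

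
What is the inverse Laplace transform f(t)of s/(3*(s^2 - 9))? cosh(3*t)/3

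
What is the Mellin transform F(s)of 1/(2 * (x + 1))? pi * csc(pi * s)/2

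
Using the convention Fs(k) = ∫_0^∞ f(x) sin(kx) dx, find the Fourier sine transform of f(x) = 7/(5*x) 7*pi/10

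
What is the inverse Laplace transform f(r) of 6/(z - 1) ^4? r^3*exp(r) 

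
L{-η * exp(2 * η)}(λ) -1/(λ - 2)^2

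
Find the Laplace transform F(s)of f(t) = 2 2/s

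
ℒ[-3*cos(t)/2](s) -3*s/(2*s^2 + 2)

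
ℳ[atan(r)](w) -pi * sec(pi * w/2)/(2 * w)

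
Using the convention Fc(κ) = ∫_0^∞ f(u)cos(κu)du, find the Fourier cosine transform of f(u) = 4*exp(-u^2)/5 2*sqrt(pi)*exp(-κ^2/4)/5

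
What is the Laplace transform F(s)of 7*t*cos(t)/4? 7*(s^2-1)/(4*(s^2 + 1)^2)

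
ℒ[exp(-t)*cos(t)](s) (s + 1)/((s + 1)^2 + 1)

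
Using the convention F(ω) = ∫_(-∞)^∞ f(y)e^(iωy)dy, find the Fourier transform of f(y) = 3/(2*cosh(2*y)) 3*pi/(4*cosh(pi*ω/4))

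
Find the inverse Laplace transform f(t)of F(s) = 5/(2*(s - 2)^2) 5*t*exp(2*t)/2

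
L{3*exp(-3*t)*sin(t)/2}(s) 3/(2*((s+3)^2+1))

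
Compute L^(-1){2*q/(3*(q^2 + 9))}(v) 2*cos(3*v)/3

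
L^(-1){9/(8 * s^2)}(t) 9 * t/8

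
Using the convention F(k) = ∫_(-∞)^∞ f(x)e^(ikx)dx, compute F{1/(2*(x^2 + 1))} pi*exp(-Abs(k))/2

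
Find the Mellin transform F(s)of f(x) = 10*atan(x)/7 -5*pi*sec(pi*s/2)/(7*s)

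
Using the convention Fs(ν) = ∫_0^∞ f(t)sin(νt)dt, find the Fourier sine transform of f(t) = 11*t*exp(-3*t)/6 11*ν/(ν^2 + 9)^2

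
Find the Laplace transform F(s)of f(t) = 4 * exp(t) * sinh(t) 4/(s * (s - 2))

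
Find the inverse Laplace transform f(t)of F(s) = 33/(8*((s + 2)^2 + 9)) 11*exp(-2*t)*sin(3*t)/8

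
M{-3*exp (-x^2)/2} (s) -3*gamma (s/2)/4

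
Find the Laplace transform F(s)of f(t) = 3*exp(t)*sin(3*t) 9/((s - 1)^2 + 9)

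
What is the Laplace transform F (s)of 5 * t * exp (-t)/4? 5/ (4 * (s + 1)^2)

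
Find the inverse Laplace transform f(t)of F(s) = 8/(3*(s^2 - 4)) 4*sinh(2*t)/3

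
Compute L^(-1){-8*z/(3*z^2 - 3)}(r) -8*cosh(r)/3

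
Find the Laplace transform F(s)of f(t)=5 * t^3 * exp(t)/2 15/(s - 1)^4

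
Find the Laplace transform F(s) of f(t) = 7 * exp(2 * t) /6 7/(6 * (s - 2) ) 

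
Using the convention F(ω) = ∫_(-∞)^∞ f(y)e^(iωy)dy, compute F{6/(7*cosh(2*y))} 3*pi/(7*cosh(pi*ω/4))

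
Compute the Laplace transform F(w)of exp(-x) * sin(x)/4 1/(4 * ((w + 1)^2 + 1))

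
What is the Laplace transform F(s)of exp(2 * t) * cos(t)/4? (s - 2)/(4 * ((s - 2)^2 + 1))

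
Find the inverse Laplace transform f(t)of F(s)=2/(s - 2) 2*exp(2*t)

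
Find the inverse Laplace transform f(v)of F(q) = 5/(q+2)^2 5*v*exp(-2*v)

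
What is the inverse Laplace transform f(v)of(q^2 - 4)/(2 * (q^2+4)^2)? v * cos(2 * v)/2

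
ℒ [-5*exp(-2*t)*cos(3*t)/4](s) 5*(-s - 2)/(4*((s + 2)^2 + 9))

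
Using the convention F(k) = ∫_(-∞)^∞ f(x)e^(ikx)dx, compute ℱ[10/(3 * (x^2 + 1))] 10 * pi * exp(-Abs(k))/3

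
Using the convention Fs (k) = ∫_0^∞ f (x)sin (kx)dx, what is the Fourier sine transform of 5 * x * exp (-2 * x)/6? 10 * k/ (3 * (k^2 + 4)^2)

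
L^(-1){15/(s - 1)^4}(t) 5*t^3*exp(t)/2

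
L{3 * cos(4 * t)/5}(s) 3 * s/(5 * (s^2 + 16))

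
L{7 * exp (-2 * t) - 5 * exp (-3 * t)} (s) 7/ (s + 2) - 5/ (s + 3)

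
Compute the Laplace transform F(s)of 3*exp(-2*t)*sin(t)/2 3/(2*((s + 2)^2 + 1))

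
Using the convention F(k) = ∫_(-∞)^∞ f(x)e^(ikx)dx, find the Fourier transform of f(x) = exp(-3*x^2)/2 sqrt(3)*sqrt(pi)*exp(-k^2/12)/6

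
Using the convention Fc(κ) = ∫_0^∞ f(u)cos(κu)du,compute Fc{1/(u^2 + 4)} pi * exp(-2 * κ)/4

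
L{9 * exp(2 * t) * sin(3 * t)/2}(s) 27/(2 * ((s - 2)^2+9))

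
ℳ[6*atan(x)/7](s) -3*pi*sec(pi*s/2)/(7*s)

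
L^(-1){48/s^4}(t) 8 * t^3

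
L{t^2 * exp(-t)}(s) 2/(s + 1)^3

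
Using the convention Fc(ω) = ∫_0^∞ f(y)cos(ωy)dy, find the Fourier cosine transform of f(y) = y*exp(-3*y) (9 - ω^2)/(ω^2 + 9)^2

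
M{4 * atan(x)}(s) -2 * pi * sec(pi * s/2)/s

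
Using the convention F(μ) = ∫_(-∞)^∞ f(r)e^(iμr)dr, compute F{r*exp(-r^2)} I*sqrt(pi)*μ*exp(-μ^2/4)/2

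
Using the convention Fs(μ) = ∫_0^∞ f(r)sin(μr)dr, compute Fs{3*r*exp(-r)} 6*μ/(μ^2+1)^2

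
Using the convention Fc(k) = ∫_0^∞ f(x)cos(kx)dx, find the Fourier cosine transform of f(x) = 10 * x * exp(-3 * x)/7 10 * (9 - k^2)/(7 * (k^2 + 9)^2)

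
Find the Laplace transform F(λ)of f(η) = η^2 2/λ^3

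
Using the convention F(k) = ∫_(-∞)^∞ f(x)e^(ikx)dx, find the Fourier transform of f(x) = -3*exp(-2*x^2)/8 -3*sqrt(2)*sqrt(pi)*exp(-k^2/8)/16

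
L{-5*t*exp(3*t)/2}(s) -5/(2*(s - 3)^2)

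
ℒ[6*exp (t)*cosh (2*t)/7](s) 6*(s - 1)/ (7*( (s - 1)^2 - 4))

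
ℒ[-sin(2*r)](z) -2/(z^2+4)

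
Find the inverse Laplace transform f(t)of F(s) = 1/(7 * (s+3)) exp(-3 * t)/7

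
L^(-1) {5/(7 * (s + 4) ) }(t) 5 * exp(-4 * t) /7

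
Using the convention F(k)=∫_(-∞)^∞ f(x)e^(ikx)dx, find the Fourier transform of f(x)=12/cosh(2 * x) 6 * pi/cosh(pi * k/4)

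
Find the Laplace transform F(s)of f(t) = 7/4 7/(4*s)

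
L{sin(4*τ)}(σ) 4/(σ^2 + 16)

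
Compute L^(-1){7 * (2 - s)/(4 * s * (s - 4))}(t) -7 * exp(2 * t) * cosh(2 * t)/4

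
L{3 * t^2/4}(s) 3/(2 * s^3)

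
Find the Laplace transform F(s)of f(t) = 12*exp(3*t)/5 12/(5*(s - 3))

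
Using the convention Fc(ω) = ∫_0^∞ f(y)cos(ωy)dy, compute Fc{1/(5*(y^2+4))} pi*exp(-2*ω)/20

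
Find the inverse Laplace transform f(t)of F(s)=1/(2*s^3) t^2/4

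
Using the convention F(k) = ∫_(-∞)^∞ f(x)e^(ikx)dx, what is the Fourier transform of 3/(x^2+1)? 3*pi*exp(-Abs(k))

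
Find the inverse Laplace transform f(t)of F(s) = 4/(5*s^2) 4*t/5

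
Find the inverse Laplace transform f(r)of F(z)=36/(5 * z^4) 6 * r^3/5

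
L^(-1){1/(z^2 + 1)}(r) sin(r)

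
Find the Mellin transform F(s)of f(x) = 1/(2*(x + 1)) pi*csc(pi*s)/2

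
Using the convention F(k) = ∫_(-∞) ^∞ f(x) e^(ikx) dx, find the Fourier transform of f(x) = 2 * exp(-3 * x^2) 2 * sqrt(3) * sqrt(pi) * exp(-k^2/12) /3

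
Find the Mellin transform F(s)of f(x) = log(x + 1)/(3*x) -pi*csc(pi*s)/(3*s - 3)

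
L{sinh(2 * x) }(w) 2/(w^2 - 4) 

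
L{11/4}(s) 11/(4*s)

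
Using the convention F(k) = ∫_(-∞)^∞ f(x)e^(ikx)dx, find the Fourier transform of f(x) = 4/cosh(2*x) 2*pi/cosh(pi*k/4)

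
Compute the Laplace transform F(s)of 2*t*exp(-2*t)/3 2/(3*(s + 2)^2)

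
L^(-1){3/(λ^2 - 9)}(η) sinh(3 * η)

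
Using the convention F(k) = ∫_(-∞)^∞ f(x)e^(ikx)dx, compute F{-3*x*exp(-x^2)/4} -3*I*sqrt(pi)*k*exp(-k^2/4)/8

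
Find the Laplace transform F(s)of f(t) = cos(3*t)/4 s/(4*(s^2 + 9))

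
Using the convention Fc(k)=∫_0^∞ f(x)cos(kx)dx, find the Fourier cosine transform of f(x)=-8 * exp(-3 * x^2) -4 * sqrt(3) * sqrt(pi) * exp(-k^2/12)/3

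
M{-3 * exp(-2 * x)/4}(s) -3 * gamma(s)/(4 * 2^s)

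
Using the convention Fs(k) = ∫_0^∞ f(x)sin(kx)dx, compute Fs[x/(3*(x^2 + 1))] pi*exp(-k)/6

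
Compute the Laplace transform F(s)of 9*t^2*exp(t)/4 9/(2*(s - 1)^3)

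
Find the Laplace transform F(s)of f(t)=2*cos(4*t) 2*s/(s^2 + 16)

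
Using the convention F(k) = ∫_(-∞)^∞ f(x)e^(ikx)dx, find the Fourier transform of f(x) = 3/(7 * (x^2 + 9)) pi * exp(-3 * Abs(k))/7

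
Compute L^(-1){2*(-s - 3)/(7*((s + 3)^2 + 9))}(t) -2*exp(-3*t)*cos(3*t)/7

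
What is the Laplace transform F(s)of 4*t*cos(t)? 4*(s^2 - 1)/(s^2 + 1)^2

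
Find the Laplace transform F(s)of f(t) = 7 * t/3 7/(3 * s^2)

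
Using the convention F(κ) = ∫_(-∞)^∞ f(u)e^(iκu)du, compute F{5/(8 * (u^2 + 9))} 5 * pi * exp(-3 * Abs(κ))/24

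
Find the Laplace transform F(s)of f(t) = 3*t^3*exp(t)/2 9/(s - 1)^4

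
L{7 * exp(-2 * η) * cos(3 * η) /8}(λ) 7 * (λ + 2) /(8 * ((λ + 2) ^2 + 9) ) 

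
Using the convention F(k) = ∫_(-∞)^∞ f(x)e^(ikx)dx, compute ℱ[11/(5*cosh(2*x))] 11*pi/(10*cosh(pi*k/4))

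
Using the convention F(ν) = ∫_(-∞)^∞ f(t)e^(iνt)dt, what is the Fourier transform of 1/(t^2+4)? pi * exp(-2 * Abs(ν))/2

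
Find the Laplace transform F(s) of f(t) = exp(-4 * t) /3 1/(3 * (s+4) ) 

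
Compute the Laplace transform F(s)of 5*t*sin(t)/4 5*s/(2*(s^2 + 1)^2)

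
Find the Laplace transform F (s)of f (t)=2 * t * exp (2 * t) 2/ (s - 2)^2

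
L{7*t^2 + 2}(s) 14/s^3 + 2/s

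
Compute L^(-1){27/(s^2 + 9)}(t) 9*sin(3*t)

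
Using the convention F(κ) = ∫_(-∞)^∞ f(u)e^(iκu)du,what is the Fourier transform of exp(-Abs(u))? 2/(κ^2 + 1)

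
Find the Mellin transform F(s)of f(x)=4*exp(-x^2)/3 2*gamma(s/2)/3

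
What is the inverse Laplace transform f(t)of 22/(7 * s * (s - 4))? 11 * exp(2 * t) * sinh(2 * t)/7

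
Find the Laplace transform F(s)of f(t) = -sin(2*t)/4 -1/(2*s^2 + 8)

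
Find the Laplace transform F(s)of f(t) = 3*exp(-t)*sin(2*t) 6/((s + 1)^2 + 4)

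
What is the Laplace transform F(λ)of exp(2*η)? 1/(λ - 2)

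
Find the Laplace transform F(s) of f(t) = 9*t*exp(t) 9/(s - 1) ^2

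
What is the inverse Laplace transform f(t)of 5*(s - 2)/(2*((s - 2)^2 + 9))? 5*exp(2*t)*cos(3*t)/2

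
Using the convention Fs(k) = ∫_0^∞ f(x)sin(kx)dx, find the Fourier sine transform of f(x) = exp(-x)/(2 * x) atan(k)/2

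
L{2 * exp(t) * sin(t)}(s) 2/((s - 1)^2 + 1)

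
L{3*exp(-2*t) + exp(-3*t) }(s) 1/(s + 3) + 3/(s + 2) 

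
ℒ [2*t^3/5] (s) 12/(5*s^4) 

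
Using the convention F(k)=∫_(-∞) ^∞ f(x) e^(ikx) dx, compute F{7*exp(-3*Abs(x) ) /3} 14/(k^2 + 9) 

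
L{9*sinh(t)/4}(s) 9/(4*(s^2 - 1))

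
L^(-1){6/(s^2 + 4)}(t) 3*sin(2*t)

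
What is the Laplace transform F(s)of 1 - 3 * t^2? 1/s - 6/s^3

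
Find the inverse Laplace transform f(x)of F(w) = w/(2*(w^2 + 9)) cos(3*x)/2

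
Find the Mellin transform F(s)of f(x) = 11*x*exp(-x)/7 11*gamma(s + 1)/7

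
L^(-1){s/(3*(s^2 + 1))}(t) cos(t)/3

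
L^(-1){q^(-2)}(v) v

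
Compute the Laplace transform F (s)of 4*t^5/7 480/ (7*s^6)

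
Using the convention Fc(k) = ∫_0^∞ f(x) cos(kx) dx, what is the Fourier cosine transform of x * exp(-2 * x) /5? (4 - k^2) /(5 * (k^2 + 4) ^2) 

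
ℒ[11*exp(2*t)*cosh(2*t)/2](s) 11*(s - 2)/(2*s*(s - 4))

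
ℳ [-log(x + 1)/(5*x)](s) pi*csc(pi*s)/(5*(s - 1))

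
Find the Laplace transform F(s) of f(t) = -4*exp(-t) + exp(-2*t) 1/(s + 2) - 4/(s + 1) 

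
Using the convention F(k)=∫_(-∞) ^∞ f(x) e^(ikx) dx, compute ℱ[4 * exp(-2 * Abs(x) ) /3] 16/(3 * (k^2 + 4) ) 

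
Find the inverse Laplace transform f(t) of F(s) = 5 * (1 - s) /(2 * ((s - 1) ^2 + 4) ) -5 * exp(t) * cos(2 * t) /2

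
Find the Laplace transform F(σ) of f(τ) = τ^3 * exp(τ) 6/(σ - 1) ^4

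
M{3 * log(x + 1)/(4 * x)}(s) -3 * pi * csc(pi * s)/(4 * s - 4)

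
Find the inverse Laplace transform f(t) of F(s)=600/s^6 5 * t^5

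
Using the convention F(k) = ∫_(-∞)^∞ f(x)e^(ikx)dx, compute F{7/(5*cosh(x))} 7*pi/(5*cosh(pi*k/2))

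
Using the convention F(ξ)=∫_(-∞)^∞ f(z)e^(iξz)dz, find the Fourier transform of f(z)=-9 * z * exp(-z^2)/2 -9 * I * sqrt(pi) * ξ * exp(-ξ^2/4)/4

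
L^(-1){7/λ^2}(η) 7 * η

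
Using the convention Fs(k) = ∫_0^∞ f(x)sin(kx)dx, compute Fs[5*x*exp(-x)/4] 5*k/(2*(k^2+1)^2)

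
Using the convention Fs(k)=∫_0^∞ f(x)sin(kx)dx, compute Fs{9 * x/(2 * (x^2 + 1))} 9 * pi * exp(-k)/4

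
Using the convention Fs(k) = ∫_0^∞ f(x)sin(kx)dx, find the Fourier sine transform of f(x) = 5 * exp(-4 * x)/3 5 * k/(3 * (k^2 + 16))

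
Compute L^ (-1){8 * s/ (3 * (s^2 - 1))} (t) 8 * cosh (t)/3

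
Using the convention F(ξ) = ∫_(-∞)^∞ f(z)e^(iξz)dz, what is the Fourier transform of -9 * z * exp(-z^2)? -9 * I * sqrt(pi) * ξ * exp(-ξ^2/4)/2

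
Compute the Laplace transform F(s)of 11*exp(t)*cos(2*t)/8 11*(s - 1)/(8*((s - 1)^2 + 4))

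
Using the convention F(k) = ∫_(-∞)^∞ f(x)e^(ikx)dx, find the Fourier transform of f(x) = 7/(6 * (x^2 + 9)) 7 * pi * exp(-3 * Abs(k))/18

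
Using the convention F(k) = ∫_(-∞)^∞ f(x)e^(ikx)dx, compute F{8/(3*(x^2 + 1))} 8*pi*exp(-Abs(k))/3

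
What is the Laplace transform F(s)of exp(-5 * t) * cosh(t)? (s + 5)/((s + 5)^2-1)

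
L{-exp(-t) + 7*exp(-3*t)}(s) 7/(s + 3)-1/(s + 1)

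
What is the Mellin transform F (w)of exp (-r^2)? gamma (w/2)/2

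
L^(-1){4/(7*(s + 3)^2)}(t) 4*t*exp(-3*t)/7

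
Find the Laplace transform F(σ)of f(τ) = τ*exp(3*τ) (σ - 3)^(-2)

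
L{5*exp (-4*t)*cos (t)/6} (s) 5*(s + 4)/ (6*( (s + 4)^2 + 1))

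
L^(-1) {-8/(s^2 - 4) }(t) -4*sinh(2*t) 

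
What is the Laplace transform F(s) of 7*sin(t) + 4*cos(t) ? 7/(s^2 + 1) + 4*s/(s^2 + 1) 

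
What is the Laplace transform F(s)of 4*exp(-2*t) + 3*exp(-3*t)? 4/(s + 2) + 3/(s + 3)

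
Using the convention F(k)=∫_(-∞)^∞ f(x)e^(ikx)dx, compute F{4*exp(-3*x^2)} 4*sqrt(3)*sqrt(pi)*exp(-k^2/12)/3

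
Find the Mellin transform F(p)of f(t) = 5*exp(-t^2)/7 5*gamma(p/2)/14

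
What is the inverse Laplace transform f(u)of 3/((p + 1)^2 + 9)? exp(-u)*sin(3*u)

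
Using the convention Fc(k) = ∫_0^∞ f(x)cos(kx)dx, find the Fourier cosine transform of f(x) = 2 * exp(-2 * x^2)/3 sqrt(2) * sqrt(pi) * exp(-k^2/8)/6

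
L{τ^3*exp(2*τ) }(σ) 6/(σ - 2) ^4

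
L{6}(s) 6/s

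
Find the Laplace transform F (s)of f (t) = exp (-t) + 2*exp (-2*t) 2/ (s + 2) + 1/ (s + 1)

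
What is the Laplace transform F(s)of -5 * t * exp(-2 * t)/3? -5/(3 * (s + 2)^2)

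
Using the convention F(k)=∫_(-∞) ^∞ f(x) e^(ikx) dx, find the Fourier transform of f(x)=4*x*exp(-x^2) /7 2*I*sqrt(pi)*k*exp(-k^2/4) /7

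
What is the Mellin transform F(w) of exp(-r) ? gamma(w) 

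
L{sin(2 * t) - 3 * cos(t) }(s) 2/(s^2 + 4) - 3 * s/(s^2 + 1) 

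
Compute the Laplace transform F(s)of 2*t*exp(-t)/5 2/(5*(s + 1)^2)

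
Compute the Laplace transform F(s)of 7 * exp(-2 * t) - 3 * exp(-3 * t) 7/(s + 2) - 3/(s + 3)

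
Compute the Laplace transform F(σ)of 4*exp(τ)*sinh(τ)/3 4/(3*σ*(σ - 2))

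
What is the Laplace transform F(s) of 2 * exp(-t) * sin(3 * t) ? 6/((s + 1) ^2 + 9) 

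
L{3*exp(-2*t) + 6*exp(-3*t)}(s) 6/(s + 3) + 3/(s + 2)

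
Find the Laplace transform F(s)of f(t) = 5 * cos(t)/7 5 * s/(7 * (s^2 + 1))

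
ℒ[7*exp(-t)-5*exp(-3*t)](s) 7/(s + 1)-5/(s + 3)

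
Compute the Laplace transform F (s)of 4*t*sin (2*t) 16*s/ (s^2 + 4)^2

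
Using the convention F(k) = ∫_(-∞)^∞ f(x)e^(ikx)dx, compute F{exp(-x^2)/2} sqrt(pi)*exp(-k^2/4)/2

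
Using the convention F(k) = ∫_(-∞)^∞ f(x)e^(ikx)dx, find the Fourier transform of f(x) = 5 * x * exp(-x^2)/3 5 * I * sqrt(pi) * k * exp(-k^2/4)/6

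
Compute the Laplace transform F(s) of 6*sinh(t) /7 6/(7*(s^2 - 1) ) 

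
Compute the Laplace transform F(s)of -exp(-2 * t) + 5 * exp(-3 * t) 5/(s + 3) - 1/(s + 2)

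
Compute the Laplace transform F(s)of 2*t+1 1/s+2/s^2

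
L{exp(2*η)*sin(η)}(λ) 1/((λ - 2)^2+1)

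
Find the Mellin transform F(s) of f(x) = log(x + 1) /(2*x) -pi*csc(pi*s) /(2*s - 2) 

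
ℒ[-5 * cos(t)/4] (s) -5 * s/(4 * s^2 + 4)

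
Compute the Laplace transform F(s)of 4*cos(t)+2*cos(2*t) 2*s/(s^2+4)+4*s/(s^2+1)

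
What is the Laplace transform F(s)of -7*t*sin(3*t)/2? -21*s/(s^2+9)^2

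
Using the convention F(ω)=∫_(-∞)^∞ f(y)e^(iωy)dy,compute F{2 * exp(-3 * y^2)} 2 * sqrt(3) * sqrt(pi) * exp(-ω^2/12)/3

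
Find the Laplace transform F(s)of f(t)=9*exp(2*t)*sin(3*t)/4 27/(4*((s - 2)^2 + 9))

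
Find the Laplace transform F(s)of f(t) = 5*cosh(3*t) 5*s/(s^2 - 9)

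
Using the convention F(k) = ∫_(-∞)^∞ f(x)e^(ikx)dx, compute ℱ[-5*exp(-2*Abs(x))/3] -20/(3*k^2 + 12)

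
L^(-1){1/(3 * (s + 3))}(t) exp(-3 * t)/3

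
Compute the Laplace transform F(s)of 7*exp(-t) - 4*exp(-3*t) 7/(s + 1) - 4/(s + 3)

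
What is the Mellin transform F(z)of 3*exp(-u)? 3*gamma(z)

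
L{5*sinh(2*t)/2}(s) 5/(s^2-4)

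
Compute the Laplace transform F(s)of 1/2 1/(2*s)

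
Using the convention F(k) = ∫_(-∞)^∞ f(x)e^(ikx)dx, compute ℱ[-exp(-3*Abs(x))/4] -3/(2*k^2 + 18)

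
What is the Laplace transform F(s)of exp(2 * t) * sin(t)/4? 1/(4 * ((s - 2)^2+1))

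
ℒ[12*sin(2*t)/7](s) 24/(7*(s^2 + 4))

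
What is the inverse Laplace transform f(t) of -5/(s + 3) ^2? -5 * t * exp(-3 * t) 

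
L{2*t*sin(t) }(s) 4*s/(s^2 + 1) ^2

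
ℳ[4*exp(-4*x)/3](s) 2^(2 - 2*s)*gamma(s)/3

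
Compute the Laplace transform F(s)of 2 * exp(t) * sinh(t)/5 2/(5 * s * (s - 2))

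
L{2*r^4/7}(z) 48/(7*z^5) 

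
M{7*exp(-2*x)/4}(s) 7*gamma(s)/(4*2^s)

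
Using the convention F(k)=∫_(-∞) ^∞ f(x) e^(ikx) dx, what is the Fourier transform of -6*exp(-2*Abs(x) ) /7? -24/(7*k^2 + 28) 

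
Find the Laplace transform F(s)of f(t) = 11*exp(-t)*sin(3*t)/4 33/(4*((s + 1)^2 + 9))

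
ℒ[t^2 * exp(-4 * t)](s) 2/(s + 4)^3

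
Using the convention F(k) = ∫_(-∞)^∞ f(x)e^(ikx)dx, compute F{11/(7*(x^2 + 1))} 11*pi*exp(-Abs(k))/7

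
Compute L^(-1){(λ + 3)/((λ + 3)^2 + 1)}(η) exp(-3*η)*cos(η)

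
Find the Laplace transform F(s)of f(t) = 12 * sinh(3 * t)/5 36/(5 * (s^2 - 9))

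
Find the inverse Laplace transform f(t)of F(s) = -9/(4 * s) -9/4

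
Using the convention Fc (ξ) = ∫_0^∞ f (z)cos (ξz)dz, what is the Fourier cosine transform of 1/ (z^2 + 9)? pi*exp (-3*ξ)/6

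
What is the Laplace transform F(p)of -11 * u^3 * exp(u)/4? -33/(2 * (p - 1)^4)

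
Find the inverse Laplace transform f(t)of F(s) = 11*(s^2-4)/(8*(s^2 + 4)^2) 11*t*cos(2*t)/8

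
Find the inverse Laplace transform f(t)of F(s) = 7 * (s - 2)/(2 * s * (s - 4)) 7 * exp(2 * t) * cosh(2 * t)/2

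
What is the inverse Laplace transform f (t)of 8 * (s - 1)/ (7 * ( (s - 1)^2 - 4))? 8 * exp (t) * cosh (2 * t)/7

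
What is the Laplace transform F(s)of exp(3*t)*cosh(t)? (s - 3)/((s - 3)^2 - 1)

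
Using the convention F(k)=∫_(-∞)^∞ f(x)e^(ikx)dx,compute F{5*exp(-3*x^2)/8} 5*sqrt(3)*sqrt(pi)*exp(-k^2/12)/24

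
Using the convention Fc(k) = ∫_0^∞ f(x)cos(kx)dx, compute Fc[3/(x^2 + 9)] pi*exp(-3*k)/2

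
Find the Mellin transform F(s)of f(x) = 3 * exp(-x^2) 3 * gamma(s/2)/2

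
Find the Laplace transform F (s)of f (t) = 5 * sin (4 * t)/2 10/ (s^2 + 16)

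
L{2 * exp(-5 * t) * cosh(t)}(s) 2 * (s + 5)/((s + 5)^2 - 1)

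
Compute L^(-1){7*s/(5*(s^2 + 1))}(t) 7*cos(t)/5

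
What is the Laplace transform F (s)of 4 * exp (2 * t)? 4/ (s - 2)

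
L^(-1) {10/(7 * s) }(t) 10/7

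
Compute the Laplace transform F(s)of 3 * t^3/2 9/s^4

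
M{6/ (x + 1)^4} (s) gamma (s) * gamma (4 - s)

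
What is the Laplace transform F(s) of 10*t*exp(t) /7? 10/(7*(s - 1) ^2) 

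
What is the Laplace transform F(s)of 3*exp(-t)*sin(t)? 3/((s + 1)^2 + 1)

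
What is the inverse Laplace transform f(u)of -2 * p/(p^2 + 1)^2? -u * sin(u)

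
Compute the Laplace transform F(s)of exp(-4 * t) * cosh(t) (s + 4)/((s + 4)^2-1)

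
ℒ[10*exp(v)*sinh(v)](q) 10/(q*(q - 2))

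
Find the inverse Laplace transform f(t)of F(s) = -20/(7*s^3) -10*t^2/7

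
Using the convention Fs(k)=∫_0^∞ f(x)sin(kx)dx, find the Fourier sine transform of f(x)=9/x 9*pi/2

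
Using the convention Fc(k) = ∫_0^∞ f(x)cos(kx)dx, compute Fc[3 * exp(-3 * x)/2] 9/(2 * (k^2 + 9))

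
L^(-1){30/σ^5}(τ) 5*τ^4/4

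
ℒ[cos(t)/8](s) s/(8 * (s^2 + 1))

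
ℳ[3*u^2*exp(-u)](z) 3*gamma(z + 2)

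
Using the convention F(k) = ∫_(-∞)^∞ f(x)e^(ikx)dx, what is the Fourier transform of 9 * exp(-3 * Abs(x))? 54/(k^2 + 9)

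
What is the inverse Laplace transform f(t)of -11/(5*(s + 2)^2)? -11*t*exp(-2*t)/5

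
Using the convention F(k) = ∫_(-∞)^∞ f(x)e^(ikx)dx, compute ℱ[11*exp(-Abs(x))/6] 11/(3*(k^2+1))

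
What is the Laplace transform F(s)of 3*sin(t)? 3/(s^2+1)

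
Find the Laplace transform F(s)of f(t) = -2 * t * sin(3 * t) -12 * s/(s^2 + 9)^2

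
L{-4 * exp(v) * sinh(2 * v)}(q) -8/((q - 1)^2 - 4)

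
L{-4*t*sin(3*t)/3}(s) -8*s/(s^2 + 9)^2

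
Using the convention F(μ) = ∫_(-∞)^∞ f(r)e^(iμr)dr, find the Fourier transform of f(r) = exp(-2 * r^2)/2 sqrt(2) * sqrt(pi) * exp(-μ^2/8)/4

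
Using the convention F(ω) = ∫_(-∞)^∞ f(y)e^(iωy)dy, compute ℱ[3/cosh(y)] 3*pi/cosh(pi*ω/2)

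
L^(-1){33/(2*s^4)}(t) 11*t^3/4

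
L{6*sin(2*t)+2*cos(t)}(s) 12/(s^2+4)+2*s/(s^2+1)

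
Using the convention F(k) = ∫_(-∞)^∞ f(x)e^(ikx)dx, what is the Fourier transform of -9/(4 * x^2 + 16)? -9 * pi * exp(-2 * Abs(k))/8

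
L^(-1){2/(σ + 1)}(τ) 2*exp(-τ)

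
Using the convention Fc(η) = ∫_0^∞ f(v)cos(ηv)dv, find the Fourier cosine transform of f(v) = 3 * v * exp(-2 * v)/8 3 * (4 - η^2)/(8 * (η^2 + 4)^2)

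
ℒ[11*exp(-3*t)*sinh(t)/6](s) 11/(6*((s+3)^2 - 1))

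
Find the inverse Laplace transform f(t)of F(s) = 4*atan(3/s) 4*sin(3*t)/t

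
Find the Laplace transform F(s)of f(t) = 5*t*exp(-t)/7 5/(7*(s+1)^2)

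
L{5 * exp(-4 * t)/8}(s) 5/(8 * (s+4))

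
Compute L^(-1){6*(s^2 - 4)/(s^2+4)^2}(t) 6*t*cos(2*t)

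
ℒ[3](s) 3/s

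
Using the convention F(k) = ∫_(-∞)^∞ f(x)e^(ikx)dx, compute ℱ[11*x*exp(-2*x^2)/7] 11*sqrt(2)*I*sqrt(pi)*k*exp(-k^2/8)/56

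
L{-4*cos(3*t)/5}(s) -4*s/(5*s^2 + 45)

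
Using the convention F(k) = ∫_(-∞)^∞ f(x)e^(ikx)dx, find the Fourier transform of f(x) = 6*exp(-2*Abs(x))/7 24/(7*(k^2 + 4))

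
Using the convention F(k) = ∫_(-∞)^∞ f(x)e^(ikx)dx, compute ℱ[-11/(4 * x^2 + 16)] -11 * pi * exp(-2 * Abs(k))/8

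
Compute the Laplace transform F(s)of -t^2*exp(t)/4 -1/(2*(s - 1)^3)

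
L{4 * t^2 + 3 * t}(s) 8/s^3 + 3/s^2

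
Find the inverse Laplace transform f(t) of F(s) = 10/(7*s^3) 5*t^2/7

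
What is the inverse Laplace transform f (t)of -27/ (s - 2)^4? -9*t^3*exp (2*t)/2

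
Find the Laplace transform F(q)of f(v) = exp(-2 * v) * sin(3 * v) 3/((q+2)^2+9)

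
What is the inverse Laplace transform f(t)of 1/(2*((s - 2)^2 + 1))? exp(2*t)*sin(t)/2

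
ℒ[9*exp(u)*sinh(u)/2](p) 9/(2*p*(p - 2))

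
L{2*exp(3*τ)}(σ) 2/(σ - 3)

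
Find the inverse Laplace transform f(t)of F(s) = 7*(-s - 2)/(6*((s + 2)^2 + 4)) -7*exp(-2*t)*cos(2*t)/6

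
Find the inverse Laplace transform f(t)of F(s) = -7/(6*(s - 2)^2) -7*t*exp(2*t)/6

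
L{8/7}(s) 8/(7*s)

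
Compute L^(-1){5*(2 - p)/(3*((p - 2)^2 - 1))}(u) -5*exp(2*u)*cosh(u)/3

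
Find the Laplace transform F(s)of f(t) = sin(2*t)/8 1/(4*(s^2 + 4))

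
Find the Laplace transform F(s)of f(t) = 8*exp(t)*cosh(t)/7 8*(s - 1)/(7*s*(s - 2))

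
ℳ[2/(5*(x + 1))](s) 2*pi*csc(pi*s)/5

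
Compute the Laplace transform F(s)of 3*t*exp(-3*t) 3/(s + 3)^2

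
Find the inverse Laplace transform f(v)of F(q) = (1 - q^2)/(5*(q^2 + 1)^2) -v*cos(v)/5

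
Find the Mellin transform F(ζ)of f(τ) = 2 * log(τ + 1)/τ -2 * pi * csc(pi * ζ)/(ζ - 1)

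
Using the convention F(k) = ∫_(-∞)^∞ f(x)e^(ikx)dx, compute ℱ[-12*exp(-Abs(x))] -24/(k^2 + 1)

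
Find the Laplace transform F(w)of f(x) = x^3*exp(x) 6/(w - 1)^4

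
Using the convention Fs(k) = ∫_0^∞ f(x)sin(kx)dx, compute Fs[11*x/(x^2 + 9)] 11*pi*exp(-3*k)/2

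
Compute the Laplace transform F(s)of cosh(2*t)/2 s/(2*(s^2 - 4))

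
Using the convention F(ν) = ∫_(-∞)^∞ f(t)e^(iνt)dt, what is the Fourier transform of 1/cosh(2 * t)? pi/(2 * cosh(pi * ν/4))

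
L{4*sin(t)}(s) 4/(s^2 + 1)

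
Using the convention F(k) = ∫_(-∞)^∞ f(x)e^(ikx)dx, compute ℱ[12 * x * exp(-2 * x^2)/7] 3 * sqrt(2) * I * sqrt(pi) * k * exp(-k^2/8)/14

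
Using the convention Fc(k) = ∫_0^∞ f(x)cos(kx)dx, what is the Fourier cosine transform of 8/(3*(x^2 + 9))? 4*pi*exp(-3*k)/9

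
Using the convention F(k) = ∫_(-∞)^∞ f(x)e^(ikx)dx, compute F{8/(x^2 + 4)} 4*pi*exp(-2*Abs(k))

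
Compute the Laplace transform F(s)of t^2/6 1/(3*s^3)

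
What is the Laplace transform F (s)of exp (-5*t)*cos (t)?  (s + 5)/ ( (s + 5)^2 + 1)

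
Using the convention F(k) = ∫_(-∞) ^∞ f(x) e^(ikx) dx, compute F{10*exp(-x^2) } 10*sqrt(pi)*exp(-k^2/4) 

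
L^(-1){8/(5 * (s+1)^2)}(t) 8 * t * exp(-t)/5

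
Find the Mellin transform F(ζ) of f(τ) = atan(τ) -pi*sec(pi*ζ/2) /(2*ζ) 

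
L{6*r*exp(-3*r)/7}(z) 6/(7*(z + 3)^2)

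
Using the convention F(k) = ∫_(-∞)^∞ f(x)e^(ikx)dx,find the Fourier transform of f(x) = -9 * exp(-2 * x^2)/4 -9 * sqrt(2) * sqrt(pi) * exp(-k^2/8)/8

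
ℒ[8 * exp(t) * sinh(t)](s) 8/(s * (s - 2))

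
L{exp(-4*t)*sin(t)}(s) 1/((s + 4)^2 + 1)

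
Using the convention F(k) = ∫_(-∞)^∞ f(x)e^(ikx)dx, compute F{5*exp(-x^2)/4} 5*sqrt(pi)*exp(-k^2/4)/4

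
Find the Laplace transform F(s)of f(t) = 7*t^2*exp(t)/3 14/(3*(s - 1)^3)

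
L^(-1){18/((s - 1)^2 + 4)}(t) 9 * exp(t) * sin(2 * t)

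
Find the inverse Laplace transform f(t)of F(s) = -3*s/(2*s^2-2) -3*cosh(t)/2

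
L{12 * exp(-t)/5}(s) 12/(5 * (s + 1))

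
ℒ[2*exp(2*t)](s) 2/(s - 2)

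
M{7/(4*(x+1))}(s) 7*pi*csc(pi*s)/4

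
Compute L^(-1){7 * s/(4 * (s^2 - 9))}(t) 7 * cosh(3 * t)/4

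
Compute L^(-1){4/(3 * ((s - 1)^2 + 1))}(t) 4 * exp(t) * sin(t)/3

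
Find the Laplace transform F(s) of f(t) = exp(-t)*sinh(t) 1/(s*(s + 2) ) 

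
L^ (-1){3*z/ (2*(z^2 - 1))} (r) 3*cosh (r)/2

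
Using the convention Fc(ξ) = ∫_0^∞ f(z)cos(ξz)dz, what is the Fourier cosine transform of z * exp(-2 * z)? (4 - ξ^2)/(ξ^2 + 4)^2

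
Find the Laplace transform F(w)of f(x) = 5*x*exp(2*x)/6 5/(6*(w - 2)^2)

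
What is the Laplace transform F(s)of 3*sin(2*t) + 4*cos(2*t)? 6/(s^2 + 4) + 4*s/(s^2 + 4)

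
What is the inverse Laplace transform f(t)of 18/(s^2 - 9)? 6*sinh(3*t)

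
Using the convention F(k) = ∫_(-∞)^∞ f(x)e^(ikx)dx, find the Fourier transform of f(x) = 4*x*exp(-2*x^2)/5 sqrt(2)*I*sqrt(pi)*k*exp(-k^2/8)/10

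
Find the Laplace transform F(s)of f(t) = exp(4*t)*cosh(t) (s - 4)/((s - 4)^2-1)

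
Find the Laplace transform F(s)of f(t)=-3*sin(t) -3/(s^2 + 1)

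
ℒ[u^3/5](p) 6/ (5 * p^4)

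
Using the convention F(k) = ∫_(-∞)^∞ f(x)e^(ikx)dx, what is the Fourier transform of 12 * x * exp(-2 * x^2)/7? 3 * sqrt(2) * I * sqrt(pi) * k * exp(-k^2/8)/14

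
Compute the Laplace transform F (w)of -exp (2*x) -1/ (w - 2)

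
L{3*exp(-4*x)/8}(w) 3/(8*(w + 4))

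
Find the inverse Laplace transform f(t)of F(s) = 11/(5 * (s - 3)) 11 * exp(3 * t)/5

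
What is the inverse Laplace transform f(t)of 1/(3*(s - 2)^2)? t*exp(2*t)/3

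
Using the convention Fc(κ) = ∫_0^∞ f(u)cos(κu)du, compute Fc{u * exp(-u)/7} (1 - κ^2)/(7 * (κ^2+1)^2)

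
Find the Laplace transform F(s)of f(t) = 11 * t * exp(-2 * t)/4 11/(4 * (s + 2)^2)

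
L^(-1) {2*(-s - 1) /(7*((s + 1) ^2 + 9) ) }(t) -2*exp(-t)*cos(3*t) /7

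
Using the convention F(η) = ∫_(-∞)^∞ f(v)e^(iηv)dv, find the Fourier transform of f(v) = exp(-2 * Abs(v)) 4/(η^2 + 4)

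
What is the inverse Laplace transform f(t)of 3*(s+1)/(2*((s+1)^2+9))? 3*exp(-t)*cos(3*t)/2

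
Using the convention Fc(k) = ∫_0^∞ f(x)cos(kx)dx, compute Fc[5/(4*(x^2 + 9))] 5*pi*exp(-3*k)/24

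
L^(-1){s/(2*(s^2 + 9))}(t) cos(3*t)/2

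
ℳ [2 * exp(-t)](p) 2 * gamma(p)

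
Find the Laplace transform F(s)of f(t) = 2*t 2/s^2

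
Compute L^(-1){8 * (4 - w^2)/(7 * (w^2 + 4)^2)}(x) -8 * x * cos(2 * x)/7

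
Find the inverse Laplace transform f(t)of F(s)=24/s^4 4 * t^3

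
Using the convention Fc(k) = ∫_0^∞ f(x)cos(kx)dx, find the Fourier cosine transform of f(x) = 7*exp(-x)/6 7/(6*(k^2 + 1))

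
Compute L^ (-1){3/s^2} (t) 3 * t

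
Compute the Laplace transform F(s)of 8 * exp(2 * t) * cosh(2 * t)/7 8 * (s - 2)/(7 * s * (s - 4))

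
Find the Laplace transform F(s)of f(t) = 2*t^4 48/s^5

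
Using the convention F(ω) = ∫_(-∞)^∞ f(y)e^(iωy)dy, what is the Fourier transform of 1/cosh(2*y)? pi/(2*cosh(pi*ω/4))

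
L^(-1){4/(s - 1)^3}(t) 2 * t^2 * exp(t)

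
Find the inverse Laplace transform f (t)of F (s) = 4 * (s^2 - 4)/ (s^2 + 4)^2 4 * t * cos (2 * t)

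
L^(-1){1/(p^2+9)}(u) sin(3*u)/3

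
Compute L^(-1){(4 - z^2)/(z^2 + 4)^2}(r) -r*cos(2*r)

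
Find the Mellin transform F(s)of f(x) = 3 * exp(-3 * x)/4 3^(1 - s) * gamma(s)/4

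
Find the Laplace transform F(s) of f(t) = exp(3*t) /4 1/(4*(s - 3) ) 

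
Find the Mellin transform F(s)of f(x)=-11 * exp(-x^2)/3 -11 * gamma(s/2)/6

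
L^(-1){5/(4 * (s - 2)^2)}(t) 5 * t * exp(2 * t)/4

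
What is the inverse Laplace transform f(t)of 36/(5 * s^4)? 6 * t^3/5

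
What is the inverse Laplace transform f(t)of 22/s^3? 11*t^2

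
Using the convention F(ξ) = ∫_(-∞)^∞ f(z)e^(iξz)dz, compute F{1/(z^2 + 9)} pi*exp(-3*Abs(ξ))/3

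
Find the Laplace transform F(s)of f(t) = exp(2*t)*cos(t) (s - 2)/((s - 2)^2 + 1)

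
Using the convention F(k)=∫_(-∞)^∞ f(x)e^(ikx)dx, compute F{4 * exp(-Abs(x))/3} 8/(3 * (k^2 + 1))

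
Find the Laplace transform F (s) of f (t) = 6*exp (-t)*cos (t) 6*(s + 1) / ( (s + 1) ^2 + 1) 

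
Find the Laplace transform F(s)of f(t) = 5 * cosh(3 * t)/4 5 * s/(4 * (s^2 - 9))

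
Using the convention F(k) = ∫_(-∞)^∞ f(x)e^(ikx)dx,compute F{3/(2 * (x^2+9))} pi * exp(-3 * Abs(k))/2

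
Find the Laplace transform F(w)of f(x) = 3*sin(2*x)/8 3/(4*(w^2+4))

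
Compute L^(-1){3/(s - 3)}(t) 3 * exp(3 * t)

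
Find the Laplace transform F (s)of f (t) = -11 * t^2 -22/s^3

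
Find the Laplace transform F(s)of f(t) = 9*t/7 9/(7*s^2)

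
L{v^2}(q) 2/q^3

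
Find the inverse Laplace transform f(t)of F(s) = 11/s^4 11*t^3/6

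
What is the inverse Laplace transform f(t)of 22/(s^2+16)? 11*sin(4*t)/2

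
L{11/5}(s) 11/(5 * s) 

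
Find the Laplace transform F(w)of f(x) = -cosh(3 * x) -w/(w^2 - 9)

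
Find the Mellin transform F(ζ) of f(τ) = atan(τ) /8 -pi*sec(pi*ζ/2) /(16*ζ) 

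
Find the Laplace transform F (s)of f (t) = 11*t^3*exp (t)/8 33/ (4*(s - 1)^4)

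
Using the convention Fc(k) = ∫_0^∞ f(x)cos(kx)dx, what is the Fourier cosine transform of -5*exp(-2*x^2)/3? -5*sqrt(2)*sqrt(pi)*exp(-k^2/8)/12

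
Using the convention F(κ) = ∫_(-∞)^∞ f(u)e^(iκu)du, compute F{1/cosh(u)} pi/cosh(pi*κ/2)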